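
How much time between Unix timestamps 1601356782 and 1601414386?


Difference = 1601414386 - 1601356782 = 57604 seconds
In hours: 57604 / 3600 ≈ 16.0
In days: 57604 / 86400 ≈ 0.67

57604 seconds (16.0 hours / 0.67 days)


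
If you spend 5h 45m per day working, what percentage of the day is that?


Time: 345 minutes
Day: 1440 minutes
Percentage = (345/1440) × 100 ≈ 24.0%

24.0%


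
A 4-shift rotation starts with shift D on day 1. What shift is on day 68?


Shifts: A, B, C, D
Start: D (index 3)
Day 68: (3 + 68 - 1) mod 4
= 70 mod 4
= 2
Index 2 → shift C

Shift C


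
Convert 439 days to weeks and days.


62 weeks 5 days

Weeks: 439 ÷ 7 = 62 remainder 5


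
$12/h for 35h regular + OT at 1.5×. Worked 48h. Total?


$654.00

Regular: 35h × $12 = $420.00
Overtime: 48 - 35 = 13h
OT pay: 13h × $12 × 1.5 = $234.00
Total = $420.00 + $234.00 = $654.00


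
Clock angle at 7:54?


Hour hand = 7×30 + 54×0.5 = 237.0°
Minute hand = 54×6 = 324°
Difference = |237.0 - 324| = 87.0°

87.0°


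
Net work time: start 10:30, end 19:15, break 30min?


Total time = (19×60+15) - (10×60+30)
= 1155 - 630 = 525 min
Minus break: 525 - 30 = 495 min
= 8h 15m

8h 15m (495 minutes)


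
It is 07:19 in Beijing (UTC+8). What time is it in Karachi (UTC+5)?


04:19

Time difference = UTC+5 - UTC+8 = -3 hours
New hour = (7 -3) mod 24
= 4 mod 24 = 4
Minutes unchanged → 04:19


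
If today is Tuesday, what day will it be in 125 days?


Monday

Start: Tuesday (index 1)
(1 + 125) mod 7
= 126 mod 7
= 0
Index 0 → Monday


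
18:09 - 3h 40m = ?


Start: 1089 minutes from midnight
Subtract: 220 minutes
Remaining: 1089 - 220 = 869
Hours: 14, Minutes: 29

14:29


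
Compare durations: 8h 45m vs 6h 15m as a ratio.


Duration 1: 525 minutes
Duration 2: 375 minutes
Ratio = 525:375
GCD = 75
Simplified = 7:5
As a decimal: 7/5 = 1.40

7:5 (1.40)


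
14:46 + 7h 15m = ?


Start: 886 minutes from midnight
Add: 435 minutes
Total: 1321 minutes
Hours: 1321 ÷ 60 = 22 remainder 1

22:01


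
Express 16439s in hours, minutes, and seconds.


Hours: 16439 ÷ 3600 = 4 remainder 2039
Minutes: 2039 ÷ 60 = 33 remainder 59
Seconds: 59

4h 33m 59s


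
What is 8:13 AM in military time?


08:13

Input: 8:13 AM
AM hour stays: 8


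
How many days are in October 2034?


31 days

Month: October (month 10)
October has 31 days


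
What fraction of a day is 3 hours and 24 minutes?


Total minutes: 3×60 + 24 = 204
Day = 24×60 = 1440 minutes
Fraction = 204/1440 ≈ 0.1417
As a percentage: 204/1440 × 100 ≈ 14.17%

0.1417 (14.17%)


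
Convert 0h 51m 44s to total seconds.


3104 seconds

Hours: 0 × 3600 = 0
Minutes: 51 × 60 = 3060
Seconds: 44
Total = 0 + 3060 + 44 = 3104


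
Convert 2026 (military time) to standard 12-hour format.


Hour: 20
20 - 12 = 8 → PM

8:26 PM


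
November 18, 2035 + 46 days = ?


January 3, 2036

Start: November 18, 2035
Add 46 days
November 18 → December 1: 30 - 18 + 1 = 13 days (46 - 13 = 33 left)
December 1 → January 1: 31 - 1 + 1 = 31 days (33 - 31 = 2 left)
January 1 + 2 = January 3, 2036


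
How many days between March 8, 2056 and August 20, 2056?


165 days

From March 8, 2056 to August 20, 2056
Rest of March 2056: 31 - 8 = 23
Full months: April 30, May 31, June 30, July 31
Days into August 2056: 20
Total = 23 + 30 + 31 + 30 + 31 + 20 = 165 days


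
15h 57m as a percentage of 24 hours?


0.6646 (66.46%)

Total minutes: 15×60 + 57 = 957
Day = 24×60 = 1440 minutes
Fraction = 957/1440 ≈ 0.6646
As a percentage: 957/1440 × 100 ≈ 66.46%


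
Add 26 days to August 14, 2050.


September 9, 2050

Start: August 14, 2050
Add 26 days
August 14 → September 1: 31 - 14 + 1 = 18 days (26 - 18 = 8 left)
September 1 + 8 = September 9, 2050


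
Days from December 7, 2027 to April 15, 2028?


130 days

From December 7, 2027 to April 15, 2028
Rest of December 2027: 31 - 7 = 24
Full months: January 31, February 2028 29, March 31
Days into April 2028: 15
Total = 24 + 31 + 29 + 31 + 15 = 130 days


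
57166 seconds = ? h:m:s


Hours: 57166 ÷ 3600 = 15 remainder 3166
Minutes: 3166 ÷ 60 = 52 remainder 46
Seconds: 46

15h 52m 46s


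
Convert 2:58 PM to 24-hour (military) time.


Input: 2:58 PM
PM: 2 + 12 = 14

14:58


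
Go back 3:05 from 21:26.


18:21

Start: 1286 minutes from midnight
Subtract: 185 minutes
Remaining: 1286 - 185 = 1101
Hours: 18, Minutes: 21


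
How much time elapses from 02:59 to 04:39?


1h 40m

End time in minutes: 4×60 + 39 = 279
Start time in minutes: 2×60 + 59 = 179
Difference = 279 - 179 = 100 minutes
= 1 hours 40 minutes


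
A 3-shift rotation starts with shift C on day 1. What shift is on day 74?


Shift A

Shifts: A, B, C
Start: C (index 2)
Day 74: (2 + 74 - 1) mod 3
= 75 mod 3
= 0
Index 0 → shift A


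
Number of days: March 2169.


Month: March (month 3)
March has 31 days

31 days


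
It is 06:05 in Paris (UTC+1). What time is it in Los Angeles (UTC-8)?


21:05 (previous day)

Time difference = UTC-8 - UTC+1 = -9 hours
New hour = (6 -9) mod 24
= -3 mod 24 = 21
Minutes unchanged → 21:05; -3 < 0 → previous day


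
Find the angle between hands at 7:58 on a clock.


109.0°

Hour hand = 7×30 + 58×0.5 = 239.0°
Minute hand = 58×6 = 348°
Difference = |239.0 - 348| = 109.0°


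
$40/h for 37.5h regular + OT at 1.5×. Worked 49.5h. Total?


Regular: 37.5h × $40 = $1500.00
Overtime: 49.5 - 37.5 = 12.0h
OT pay: 12.0h × $40 × 1.5 = $720.00
Total = $1500.00 + $720.00 = $2220.00

$2220.00


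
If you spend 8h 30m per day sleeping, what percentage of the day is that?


Time: 510 minutes
Day: 1440 minutes
Percentage = (510/1440) × 100 ≈ 35.4%

35.4%


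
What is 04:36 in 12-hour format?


4:36 AM

Hour: 4
4 < 12 → AM


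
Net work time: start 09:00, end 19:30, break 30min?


Total time = (19×60+30) - (9×60+0)
= 1170 - 540 = 630 min
Minus break: 630 - 30 = 600 min
= 10h 0m

10h 0m (600 minutes)


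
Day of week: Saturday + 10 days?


Start: Saturday (index 5)
(5 + 10) mod 7
= 15 mod 7
= 1
Index 1 → Tuesday

Tuesday


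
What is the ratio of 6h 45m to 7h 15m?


Duration 1: 405 minutes
Duration 2: 435 minutes
Ratio = 405:435
GCD = 15
Simplified = 27:29
As a decimal: 27/29 ≈ 0.93

27:29 (0.93)


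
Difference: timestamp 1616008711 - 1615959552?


49159 seconds (13.7 hours / 0.57 days)

Difference = 1616008711 - 1615959552 = 49159 seconds
In hours: 49159 / 3600 ≈ 13.7
In days: 49159 / 86400 ≈ 0.57


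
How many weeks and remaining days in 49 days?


7 weeks 0 days

Weeks: 49 ÷ 7 = 7 remainder 0


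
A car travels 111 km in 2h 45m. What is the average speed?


40.4 km/h

Distance: 111 km
Time: 2h 45m = 165 min = 165/60 = 11/4 hours
Speed = 111 ÷ (11/4) = 111 × 4 / 11 = 444/11 ≈ 40.4 km/h


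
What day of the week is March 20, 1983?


Sunday

Zeller's congruence:
q=20, m=3, k=83, j=19
h = (20 + ⌊13×4/5⌋ + 83 + ⌊83/4⌋ + ⌊19/4⌋ - 2×19) mod 7
= (20 + 10 + 83 + 20 + 4 - 38) mod 7
= 99 mod 7 = 1
h=1 → Sunday


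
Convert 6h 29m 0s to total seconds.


23340 seconds

Hours: 6 × 3600 = 21600
Minutes: 29 × 60 = 1740
Seconds: 0
Total = 21600 + 1740 + 0 = 23340


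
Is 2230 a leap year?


Rules: divisible by 4 AND (not by 100 OR by 400)
2230 ÷ 4 = 557 remainder 2 → not divisible by 4
Not divisible by 4 → not a leap year

No


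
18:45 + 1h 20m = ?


20:05

Start: 1125 minutes from midnight
Add: 80 minutes
Total: 1205 minutes
Hours: 1205 ÷ 60 = 20 remainder 5


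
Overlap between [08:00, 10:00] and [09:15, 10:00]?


Meeting A: 480-600 (in minutes from midnight)
Meeting B: 555-600
Overlap start = max(480, 555) = 555
Overlap end = min(600, 600) = 600
Overlap = max(0, 600 - 555) = 45 min

45 minutes


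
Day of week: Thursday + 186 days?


Start: Thursday (index 3)
(3 + 186) mod 7
= 189 mod 7
= 0
Index 0 → Monday

Monday


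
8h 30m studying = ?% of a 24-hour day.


35.4%

Time: 510 minutes
Day: 1440 minutes
Percentage = (510/1440) × 100 ≈ 35.4%


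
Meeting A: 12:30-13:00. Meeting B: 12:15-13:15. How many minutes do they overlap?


Meeting A: 750-780 (in minutes from midnight)
Meeting B: 735-795
Overlap start = max(750, 735) = 750
Overlap end = min(780, 795) = 780
Overlap = max(0, 780 - 750) = 30 min

30 minutes


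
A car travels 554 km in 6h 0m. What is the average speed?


92.3 km/h

Distance: 554 km
Time: 6 hours
Speed = 554 / 6 ≈ 92.3 km/h


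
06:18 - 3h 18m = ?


Start: 378 minutes from midnight
Subtract: 198 minutes
Remaining: 378 - 198 = 180
Hours: 3, Minutes: 0

03:00


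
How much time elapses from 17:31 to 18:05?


0h 34m

End time in minutes: 18×60 + 5 = 1085
Start time in minutes: 17×60 + 31 = 1051
Difference = 1085 - 1051 = 34 minutes
= 0 hours 34 minutes


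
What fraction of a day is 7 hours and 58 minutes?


0.3319 (33.19%)

Total minutes: 7×60 + 58 = 478
Day = 24×60 = 1440 minutes
Fraction = 478/1440 ≈ 0.3319
As a percentage: 478/1440 × 100 ≈ 33.19%


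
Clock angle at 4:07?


Hour hand = 4×30 + 7×0.5 = 123.5°
Minute hand = 7×6 = 42°
Difference = |123.5 - 42| = 81.5°

81.5°


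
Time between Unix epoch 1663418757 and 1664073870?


Difference = 1664073870 - 1663418757 = 655113 seconds
In hours: 655113 / 3600 ≈ 182.0
In days: 655113 / 86400 ≈ 7.58

655113 seconds (182.0 hours / 7.58 days)


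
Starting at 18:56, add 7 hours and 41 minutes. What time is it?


Start: 1136 minutes from midnight
Add: 461 minutes
Total: 1597 minutes
Hours: 1597 ÷ 60 = 26 remainder 37
26 ≥ 24 → 26 - 24 = 2 (next day)

02:37 (next day)


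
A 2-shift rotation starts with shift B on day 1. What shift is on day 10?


Shift A

Shifts: A, B
Start: B (index 1)
Day 10: (1 + 10 - 1) mod 2
= 10 mod 2
= 0
Index 0 → shift A


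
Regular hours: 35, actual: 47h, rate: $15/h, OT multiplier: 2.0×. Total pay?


$885.00

Regular: 35h × $15 = $525.00
Overtime: 47 - 35 = 12h
OT pay: 12h × $15 × 2.0 = $360.00
Total = $525.00 + $360.00 = $885.00


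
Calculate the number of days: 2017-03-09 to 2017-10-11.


From March 9, 2017 to October 11, 2017
Rest of March 2017: 31 - 9 = 22
Full months: April 30, May 31, June 30, July 31, August 31, September 30
Days into October 2017: 11
Total = 22 + 30 + 31 + 30 + 31 + 31 + 30 + 11 = 216 days

216 days


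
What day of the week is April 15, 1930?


Tuesday

Zeller's congruence:
q=15, m=4, k=30, j=19
h = (15 + ⌊13×5/5⌋ + 30 + ⌊30/4⌋ + ⌊19/4⌋ - 2×19) mod 7
= (15 + 13 + 30 + 7 + 4 - 38) mod 7
= 31 mod 7 = 3
h=3 → Tuesday


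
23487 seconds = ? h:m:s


6h 31m 27s

Hours: 23487 ÷ 3600 = 6 remainder 1887
Minutes: 1887 ÷ 60 = 31 remainder 27
Seconds: 27


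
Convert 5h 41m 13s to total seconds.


20473 seconds

Hours: 5 × 3600 = 18000
Minutes: 41 × 60 = 2460
Seconds: 13
Total = 18000 + 2460 + 13 = 20473


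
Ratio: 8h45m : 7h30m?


Duration 1: 525 minutes
Duration 2: 450 minutes
Ratio = 525:450
GCD = 75
Simplified = 7:6
As a decimal: 7/6 ≈ 1.17

7:6 (1.17)


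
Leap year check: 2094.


No

Rules: divisible by 4 AND (not by 100 OR by 400)
2094 ÷ 4 = 523 remainder 2 → not divisible by 4
Not divisible by 4 → not a leap year


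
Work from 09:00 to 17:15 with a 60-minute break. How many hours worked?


7h 15m (435 minutes)

Total time = (17×60+15) - (9×60+0)
= 1035 - 540 = 495 min
Minus break: 495 - 60 = 435 min
= 7h 15m


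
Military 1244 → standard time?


Hour: 12
12 → 12 PM (noon)

12:44 PM


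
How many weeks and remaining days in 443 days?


63 weeks 2 days

Weeks: 443 ÷ 7 = 63 remainder 2


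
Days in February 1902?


Month: February (month 2)
February: 28 or 29 (leap year)
1902 leap year? No

28 days


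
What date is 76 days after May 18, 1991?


Start: May 18, 1991
Add 76 days
May 18 → June 1: 31 - 18 + 1 = 14 days (76 - 14 = 62 left)
June 1 → July 1: 30 - 1 + 1 = 30 days (62 - 30 = 32 left)
July 1 → August 1: 31 - 1 + 1 = 31 days (32 - 31 = 1 left)
August 1 + 1 = August 2, 1991

August 2, 1991


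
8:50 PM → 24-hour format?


Input: 8:50 PM
PM: 8 + 12 = 20

20:50


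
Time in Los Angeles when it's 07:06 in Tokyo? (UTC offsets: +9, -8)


Time difference = UTC-8 - UTC+9 = -17 hours
New hour = (7 -17) mod 24
= -10 mod 24 = 14
Minutes unchanged → 14:06; -10 < 0 → previous day

14:06 (previous day)


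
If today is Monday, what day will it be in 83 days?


Start: Monday (index 0)
(0 + 83) mod 7
= 83 mod 7
= 6
Index 6 → Sunday

Sunday


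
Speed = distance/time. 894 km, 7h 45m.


115.4 km/h

Distance: 894 km
Time: 7h 45m = 465 min = 465/60 = 31/4 hours
Speed = 894 ÷ (31/4) = 894 × 4 / 31 = 3576/31 ≈ 115.4 km/h


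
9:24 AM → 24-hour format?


09:24

Input: 9:24 AM
AM hour stays: 9


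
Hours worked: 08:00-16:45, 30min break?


Total time = (16×60+45) - (8×60+0)
= 1005 - 480 = 525 min
Minus break: 525 - 30 = 495 min
= 8h 15m

8h 15m (495 minutes)


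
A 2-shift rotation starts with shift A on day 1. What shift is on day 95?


Shift A

Shifts: A, B
Start: A (index 0)
Day 95: (0 + 95 - 1) mod 2
= 94 mod 2
= 0
Index 0 → shift A


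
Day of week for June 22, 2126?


Saturday

Zeller's congruence:
q=22, m=6, k=26, j=21
h = (22 + ⌊13×7/5⌋ + 26 + ⌊26/4⌋ + ⌊21/4⌋ - 2×21) mod 7
= (22 + 18 + 26 + 6 + 5 - 42) mod 7
= 35 mod 7 = 0
h=0 → Saturday


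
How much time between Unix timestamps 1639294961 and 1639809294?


514333 seconds (142.9 hours / 5.95 days)

Difference = 1639809294 - 1639294961 = 514333 seconds
In hours: 514333 / 3600 ≈ 142.9
In days: 514333 / 86400 ≈ 5.95


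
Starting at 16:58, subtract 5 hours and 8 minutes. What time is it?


Start: 1018 minutes from midnight
Subtract: 308 minutes
Remaining: 1018 - 308 = 710
Hours: 11, Minutes: 50

11:50


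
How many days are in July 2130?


31 days

Month: July (month 7)
July has 31 days


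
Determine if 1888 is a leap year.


Yes

Rules: divisible by 4 AND (not by 100 OR by 400)
1888 ÷ 4 = 472 exactly → divisible by 4
1888 ÷ 100 = 18 remainder 88 → not divisible by 100
Divisible by 4 but not by 100 → leap year


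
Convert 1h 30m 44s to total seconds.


5444 seconds

Hours: 1 × 3600 = 3600
Minutes: 30 × 60 = 1800
Seconds: 44
Total = 3600 + 1800 + 44 = 5444


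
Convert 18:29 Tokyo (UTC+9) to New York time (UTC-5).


Time difference = UTC-5 - UTC+9 = -14 hours
New hour = (18 -14) mod 24
= 4 mod 24 = 4
Minutes unchanged → 04:29

04:29


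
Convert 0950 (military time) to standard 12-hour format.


9:50 AM

Hour: 9
9 < 12 → AM


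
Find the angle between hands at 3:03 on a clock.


Hour hand = 3×30 + 3×0.5 = 91.5°
Minute hand = 3×6 = 18°
Difference = |91.5 - 18| = 73.5°

73.5°


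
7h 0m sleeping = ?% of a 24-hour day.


29.2%

Time: 420 minutes
Day: 1440 minutes
Percentage = (420/1440) × 100 ≈ 29.2%


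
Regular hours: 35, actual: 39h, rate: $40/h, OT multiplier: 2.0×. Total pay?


Regular: 35h × $40 = $1400.00
Overtime: 39 - 35 = 4h
OT pay: 4h × $40 × 2.0 = $320.00
Total = $1400.00 + $320.00 = $1720.00

$1720.00


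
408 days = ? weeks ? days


Weeks: 408 ÷ 7 = 58 remainder 2

58 weeks 2 days


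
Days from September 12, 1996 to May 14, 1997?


From September 12, 1996 to May 14, 1997
Rest of September 1996: 30 - 12 = 18
Full months: October 31, November 30, December 31, January 31, February 1997 28, March 31, April 30
Days into May 1997: 14
Total = 18 + 31 + 30 + 31 + 31 + 28 + 31 + 30 + 14 = 244 days

244 days


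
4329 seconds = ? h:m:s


Hours: 4329 ÷ 3600 = 1 remainder 729
Minutes: 729 ÷ 60 = 12 remainder 9
Seconds: 9

1h 12m 9s


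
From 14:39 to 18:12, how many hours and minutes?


End time in minutes: 18×60 + 12 = 1092
Start time in minutes: 14×60 + 39 = 879
Difference = 1092 - 879 = 213 minutes
= 3 hours 33 minutes

3h 33m


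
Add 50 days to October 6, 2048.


November 25, 2048

Start: October 6, 2048
Add 50 days
October 6 → November 1: 31 - 6 + 1 = 26 days (50 - 26 = 24 left)
November 1 + 24 = November 25, 2048


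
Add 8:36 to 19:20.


03:56 (next day)

Start: 1160 minutes from midnight
Add: 516 minutes
Total: 1676 minutes
Hours: 1676 ÷ 60 = 27 remainder 56
27 ≥ 24 → 27 - 24 = 3 (next day)


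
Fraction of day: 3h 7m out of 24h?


Total minutes: 3×60 + 7 = 187
Day = 24×60 = 1440 minutes
Fraction = 187/1440 ≈ 0.1299
As a percentage: 187/1440 × 100 ≈ 12.99%

0.1299 (12.99%)


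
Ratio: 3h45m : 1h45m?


15:7 (2.14)

Duration 1: 225 minutes
Duration 2: 105 minutes
Ratio = 225:105
GCD = 15
Simplified = 15:7
As a decimal: 15/7 ≈ 2.14


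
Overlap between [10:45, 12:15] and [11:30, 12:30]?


45 minutes

Meeting A: 645-735 (in minutes from midnight)
Meeting B: 690-750
Overlap start = max(645, 690) = 690
Overlap end = min(735, 750) = 735
Overlap = max(0, 735 - 690) = 45 min


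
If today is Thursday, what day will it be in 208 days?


Tuesday

Start: Thursday (index 3)
(3 + 208) mod 7
= 211 mod 7
= 1
Index 1 → Tuesday


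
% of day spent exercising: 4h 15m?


17.7%

Time: 255 minutes
Day: 1440 minutes
Percentage = (255/1440) × 100 ≈ 17.7%


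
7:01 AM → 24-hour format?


07:01

Input: 7:01 AM
AM hour stays: 7


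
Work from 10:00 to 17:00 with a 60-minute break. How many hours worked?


Total time = (17×60+0) - (10×60+0)
= 1020 - 600 = 420 min
Minus break: 420 - 60 = 360 min
= 6h 0m

6h 0m (360 minutes)


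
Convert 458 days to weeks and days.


Weeks: 458 ÷ 7 = 65 remainder 3

65 weeks 3 days


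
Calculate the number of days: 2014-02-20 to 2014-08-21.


182 days

From February 20, 2014 to August 21, 2014
Rest of February 2014: 28 - 20 = 8
Full months: March 31, April 30, May 31, June 30, July 31
Days into August 2014: 21
Total = 8 + 31 + 30 + 31 + 30 + 31 + 21 = 182 days


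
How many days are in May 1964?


Month: May (month 5)
May has 31 days

31 days


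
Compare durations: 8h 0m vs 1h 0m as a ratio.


Duration 1: 480 minutes
Duration 2: 60 minutes
Ratio = 480:60
GCD = 60
Simplified = 8:1
As a decimal: 8/1 = 8.00

8:1 (8.00)


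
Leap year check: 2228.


Rules: divisible by 4 AND (not by 100 OR by 400)
2228 ÷ 4 = 557 exactly → divisible by 4
2228 ÷ 100 = 22 remainder 28 → not divisible by 100
Divisible by 4 but not by 100 → leap year

Yes


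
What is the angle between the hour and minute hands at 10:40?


80.0°

Hour hand = 10×30 + 40×0.5 = 320.0°
Minute hand = 40×6 = 240°
Difference = |320.0 - 240| = 80.0°


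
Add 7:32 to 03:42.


11:14

Start: 222 minutes from midnight
Add: 452 minutes
Total: 674 minutes
Hours: 674 ÷ 60 = 11 remainder 14


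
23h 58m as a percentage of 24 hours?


0.9986 (99.86%)

Total minutes: 23×60 + 58 = 1438
Day = 24×60 = 1440 minutes
Fraction = 1438/1440 ≈ 0.9986
As a percentage: 1438/1440 × 100 ≈ 99.86%


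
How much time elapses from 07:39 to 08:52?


End time in minutes: 8×60 + 52 = 532
Start time in minutes: 7×60 + 39 = 459
Difference = 532 - 459 = 73 minutes
= 1 hours 13 minutes

1h 13m


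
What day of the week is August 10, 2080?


Saturday

Zeller's congruence:
q=10, m=8, k=80, j=20
h = (10 + ⌊13×9/5⌋ + 80 + ⌊80/4⌋ + ⌊20/4⌋ - 2×20) mod 7
= (10 + 23 + 80 + 20 + 5 - 40) mod 7
= 98 mod 7 = 0
h=0 → Saturday


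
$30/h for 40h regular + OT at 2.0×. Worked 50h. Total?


$1800.00

Regular: 40h × $30 = $1200.00
Overtime: 50 - 40 = 10h
OT pay: 10h × $30 × 2.0 = $600.00
Total = $1200.00 + $600.00 = $1800.00


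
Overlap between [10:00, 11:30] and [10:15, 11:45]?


Meeting A: 600-690 (in minutes from midnight)
Meeting B: 615-705
Overlap start = max(600, 615) = 615
Overlap end = min(690, 705) = 690
Overlap = max(0, 690 - 615) = 75 min

75 minutes


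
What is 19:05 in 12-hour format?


7:05 PM

Hour: 19
19 - 12 = 7 → PM


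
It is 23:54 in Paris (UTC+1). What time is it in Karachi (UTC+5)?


03:54 (next day)

Time difference = UTC+5 - UTC+1 = +4 hours
New hour = (23 + 4) mod 24
= 27 mod 24 = 3
Minutes unchanged → 03:54; 27 ≥ 24 → next day


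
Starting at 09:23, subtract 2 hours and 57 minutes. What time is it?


Start: 563 minutes from midnight
Subtract: 177 minutes
Remaining: 563 - 177 = 386
Hours: 6, Minutes: 26

06:26


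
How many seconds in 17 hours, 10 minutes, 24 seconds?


Hours: 17 × 3600 = 61200
Minutes: 10 × 60 = 600
Seconds: 24
Total = 61200 + 600 + 24 = 61824

61824 seconds


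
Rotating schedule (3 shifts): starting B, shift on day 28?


Shifts: A, B, C
Start: B (index 1)
Day 28: (1 + 28 - 1) mod 3
= 28 mod 3
= 1
Index 1 → shift B

Shift B


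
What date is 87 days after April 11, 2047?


July 7, 2047

Start: April 11, 2047
Add 87 days
April 11 → May 1: 30 - 11 + 1 = 20 days (87 - 20 = 67 left)
May 1 → June 1: 31 - 1 + 1 = 31 days (67 - 31 = 36 left)
June 1 → July 1: 30 - 1 + 1 = 30 days (36 - 30 = 6 left)
July 1 + 6 = July 7, 2047


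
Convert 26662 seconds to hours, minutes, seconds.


7h 24m 22s

Hours: 26662 ÷ 3600 = 7 remainder 1462
Minutes: 1462 ÷ 60 = 24 remainder 22
Seconds: 22


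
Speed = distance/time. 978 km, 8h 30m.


Distance: 978 km
Time: 8h 30m = 510 min = 510/60 = 17/2 hours
Speed = 978 ÷ (17/2) = 978 × 2 / 17 = 1956/17 ≈ 115.1 km/h

115.1 km/h


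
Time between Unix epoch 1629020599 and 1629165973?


Difference = 1629165973 - 1629020599 = 145374 seconds
In hours: 145374 / 3600 ≈ 40.4
In days: 145374 / 86400 ≈ 1.68

145374 seconds (40.4 hours / 1.68 days)


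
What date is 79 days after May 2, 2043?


Start: May 2, 2043
Add 79 days
May 2 → June 1: 31 - 2 + 1 = 30 days (79 - 30 = 49 left)
June 1 → July 1: 30 - 1 + 1 = 30 days (49 - 30 = 19 left)
July 1 + 19 = July 20, 2043

July 20, 2043


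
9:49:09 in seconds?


35349 seconds

Hours: 9 × 3600 = 32400
Minutes: 49 × 60 = 2940
Seconds: 9
Total = 32400 + 2940 + 9 = 35349


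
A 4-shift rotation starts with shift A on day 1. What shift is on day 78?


Shifts: A, B, C, D
Start: A (index 0)
Day 78: (0 + 78 - 1) mod 4
= 77 mod 4
= 1
Index 1 → shift B

Shift B


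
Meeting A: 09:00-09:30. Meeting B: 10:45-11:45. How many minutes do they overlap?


0 minutes

Meeting A: 540-570 (in minutes from midnight)
Meeting B: 645-705
Overlap start = max(540, 645) = 645
Overlap end = min(570, 705) = 570
Overlap = max(0, 570 - 645) = 0 min


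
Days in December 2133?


31 days

Month: December (month 12)
December has 31 days


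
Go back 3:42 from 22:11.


18:29

Start: 1331 minutes from midnight
Subtract: 222 minutes
Remaining: 1331 - 222 = 1109
Hours: 18, Minutes: 29


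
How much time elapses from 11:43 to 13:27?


End time in minutes: 13×60 + 27 = 807
Start time in minutes: 11×60 + 43 = 703
Difference = 807 - 703 = 104 minutes
= 1 hours 44 minutes

1h 44m


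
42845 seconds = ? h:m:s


Hours: 42845 ÷ 3600 = 11 remainder 3245
Minutes: 3245 ÷ 60 = 54 remainder 5
Seconds: 5

11h 54m 5s


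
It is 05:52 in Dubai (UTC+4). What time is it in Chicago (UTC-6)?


19:52 (previous day)

Time difference = UTC-6 - UTC+4 = -10 hours
New hour = (5 -10) mod 24
= -5 mod 24 = 19
Minutes unchanged → 19:52; -5 < 0 → previous day


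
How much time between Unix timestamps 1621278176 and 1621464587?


186411 seconds (51.8 hours / 2.16 days)

Difference = 1621464587 - 1621278176 = 186411 seconds
In hours: 186411 / 3600 ≈ 51.8
In days: 186411 / 86400 ≈ 2.16


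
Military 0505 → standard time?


5:05 AM

Hour: 5
5 < 12 → AM


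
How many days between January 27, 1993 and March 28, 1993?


From January 27, 1993 to March 28, 1993
Rest of January 1993: 31 - 27 = 4
Full months: February 1993 28
Days into March 1993: 28
Total = 4 + 28 + 28 = 60 days

60 days


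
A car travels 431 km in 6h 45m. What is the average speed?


Distance: 431 km
Time: 6h 45m = 405 min = 405/60 = 27/4 hours
Speed = 431 ÷ (27/4) = 431 × 4 / 27 = 1724/27 ≈ 63.9 km/h

63.9 km/h


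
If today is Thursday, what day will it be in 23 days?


Saturday

Start: Thursday (index 3)
(3 + 23) mod 7
= 26 mod 7
= 5
Index 5 → Saturday


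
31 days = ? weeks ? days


4 weeks 3 days

Weeks: 31 ÷ 7 = 4 remainder 3


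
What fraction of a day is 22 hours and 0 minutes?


Total minutes: 22×60 + 0 = 1320
Day = 24×60 = 1440 minutes
Fraction = 1320/1440 ≈ 0.9167
As a percentage: 1320/1440 × 100 ≈ 91.67%

0.9167 (91.67%)


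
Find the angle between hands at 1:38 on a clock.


179.0°

Hour hand = 1×30 + 38×0.5 = 49.0°
Minute hand = 38×6 = 228°
Difference = |49.0 - 228| = 179.0°


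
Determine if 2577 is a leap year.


No

Rules: divisible by 4 AND (not by 100 OR by 400)
2577 ÷ 4 = 644 remainder 1 → not divisible by 4
Not divisible by 4 → not a leap year


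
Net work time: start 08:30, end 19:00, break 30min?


10h 0m (600 minutes)

Total time = (19×60+0) - (8×60+30)
= 1140 - 510 = 630 min
Minus break: 630 - 30 = 600 min
= 10h 0m


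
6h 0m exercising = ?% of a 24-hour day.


25.0%

Time: 360 minutes
Day: 1440 minutes
Percentage = (360/1440) × 100 = 25.0%


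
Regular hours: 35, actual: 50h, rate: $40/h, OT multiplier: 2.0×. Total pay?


$2600.00

Regular: 35h × $40 = $1400.00
Overtime: 50 - 35 = 15h
OT pay: 15h × $40 × 2.0 = $1200.00
Total = $1400.00 + $1200.00 = $2600.00


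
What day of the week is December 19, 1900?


Wednesday

Zeller's congruence:
q=19, m=12, k=0, j=19
h = (19 + ⌊13×13/5⌋ + 0 + ⌊0/4⌋ + ⌊19/4⌋ - 2×19) mod 7
= (19 + 33 + 0 + 0 + 4 - 38) mod 7
= 18 mod 7 = 4
h=4 → Wednesday


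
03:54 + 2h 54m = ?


06:48

Start: 234 minutes from midnight
Add: 174 minutes
Total: 408 minutes
Hours: 408 ÷ 60 = 6 remainder 48


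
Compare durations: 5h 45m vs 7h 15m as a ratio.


Duration 1: 345 minutes
Duration 2: 435 minutes
Ratio = 345:435
GCD = 15
Simplified = 23:29
As a decimal: 23/29 ≈ 0.79

23:29 (0.79)


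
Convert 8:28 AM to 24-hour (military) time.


08:28

Input: 8:28 AM
AM hour stays: 8


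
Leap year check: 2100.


Rules: divisible by 4 AND (not by 100 OR by 400)
2100 ÷ 4 = 525 exactly → divisible by 4
2100 ÷ 100 = 21 exactly → divisible by 100
2100 ÷ 400 = 5 remainder 100 → not divisible by 400
Divisible by 100 but not by 400 → not a leap year

No


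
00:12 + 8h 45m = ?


Start: 12 minutes from midnight
Add: 525 minutes
Total: 537 minutes
Hours: 537 ÷ 60 = 8 remainder 57

08:57


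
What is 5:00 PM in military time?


17:00

Input: 5:00 PM
PM: 5 + 12 = 17


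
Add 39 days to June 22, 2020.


July 31, 2020

Start: June 22, 2020
Add 39 days
June 22 → July 1: 30 - 22 + 1 = 9 days (39 - 9 = 30 left)
July 1 + 30 = July 31, 2020


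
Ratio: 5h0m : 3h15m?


Duration 1: 300 minutes
Duration 2: 195 minutes
Ratio = 300:195
GCD = 15
Simplified = 20:13
As a decimal: 20/13 ≈ 1.54

20:13 (1.54)


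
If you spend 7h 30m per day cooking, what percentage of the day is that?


Time: 450 minutes
Day: 1440 minutes
Percentage = (450/1440) × 100 ≈ 31.3%

31.3%


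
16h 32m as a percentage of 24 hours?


Total minutes: 16×60 + 32 = 992
Day = 24×60 = 1440 minutes
Fraction = 992/1440 ≈ 0.6889
As a percentage: 992/1440 × 100 ≈ 68.89%

0.6889 (68.89%)


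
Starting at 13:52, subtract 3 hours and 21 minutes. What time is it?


Start: 832 minutes from midnight
Subtract: 201 minutes
Remaining: 832 - 201 = 631
Hours: 10, Minutes: 31

10:31


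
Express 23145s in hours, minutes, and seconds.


Hours: 23145 ÷ 3600 = 6 remainder 1545
Minutes: 1545 ÷ 60 = 25 remainder 45
Seconds: 45

6h 25m 45s


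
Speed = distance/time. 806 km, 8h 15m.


97.7 km/h

Distance: 806 km
Time: 8h 15m = 495 min = 495/60 = 33/4 hours
Speed = 806 ÷ (33/4) = 806 × 4 / 33 = 3224/33 ≈ 97.7 km/h


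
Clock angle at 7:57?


103.5°

Hour hand = 7×30 + 57×0.5 = 238.5°
Minute hand = 57×6 = 342°
Difference = |238.5 - 342| = 103.5°


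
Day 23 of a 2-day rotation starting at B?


Shifts: A, B
Start: B (index 1)
Day 23: (1 + 23 - 1) mod 2
= 23 mod 2
= 1
Index 1 → shift B

Shift B


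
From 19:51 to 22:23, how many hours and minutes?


2h 32m

End time in minutes: 22×60 + 23 = 1343
Start time in minutes: 19×60 + 51 = 1191
Difference = 1343 - 1191 = 152 minutes
= 2 hours 32 minutes


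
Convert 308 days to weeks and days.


Weeks: 308 ÷ 7 = 44 remainder 0

44 weeks 0 days


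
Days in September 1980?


Month: September (month 9)
September has 30 days

30 days


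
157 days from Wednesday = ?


Saturday

Start: Wednesday (index 2)
(2 + 157) mod 7
= 159 mod 7
= 5
Index 5 → Saturday


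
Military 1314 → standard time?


Hour: 13
13 - 12 = 1 → PM

1:14 PM


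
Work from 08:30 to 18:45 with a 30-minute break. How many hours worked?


Total time = (18×60+45) - (8×60+30)
= 1125 - 510 = 615 min
Minus break: 615 - 30 = 585 min
= 9h 45m

9h 45m (585 minutes)


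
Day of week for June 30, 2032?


Zeller's congruence:
q=30, m=6, k=32, j=20
h = (30 + ⌊13×7/5⌋ + 32 + ⌊32/4⌋ + ⌊20/4⌋ - 2×20) mod 7
= (30 + 18 + 32 + 8 + 5 - 40) mod 7
= 53 mod 7 = 4
h=4 → Wednesday

Wednesday


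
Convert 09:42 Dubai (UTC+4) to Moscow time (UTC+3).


Time difference = UTC+3 - UTC+4 = -1 hours
New hour = (9 -1) mod 24
= 8 mod 24 = 8
Minutes unchanged → 08:42

08:42


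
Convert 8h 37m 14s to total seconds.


Hours: 8 × 3600 = 28800
Minutes: 37 × 60 = 2220
Seconds: 14
Total = 28800 + 2220 + 14 = 31034

31034 seconds


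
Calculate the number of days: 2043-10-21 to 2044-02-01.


From October 21, 2043 to February 1, 2044
Rest of October 2043: 31 - 21 = 10
Full months: November 30, December 31, January 31
Days into February 2044: 1
Total = 10 + 30 + 31 + 31 + 1 = 103 days

103 days


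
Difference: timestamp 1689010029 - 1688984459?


Difference = 1689010029 - 1688984459 = 25570 seconds
In hours: 25570 / 3600 ≈ 7.1
In days: 25570 / 86400 ≈ 0.30

25570 seconds (7.1 hours / 0.30 days)


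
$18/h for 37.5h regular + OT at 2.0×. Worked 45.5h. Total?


Regular: 37.5h × $18 = $675.00
Overtime: 45.5 - 37.5 = 8.0h
OT pay: 8.0h × $18 × 2.0 = $288.00
Total = $675.00 + $288.00 = $963.00

$963.00


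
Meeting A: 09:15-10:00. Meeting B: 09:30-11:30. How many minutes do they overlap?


Meeting A: 555-600 (in minutes from midnight)
Meeting B: 570-690
Overlap start = max(555, 570) = 570
Overlap end = min(600, 690) = 600
Overlap = max(0, 600 - 570) = 30 min

30 minutes


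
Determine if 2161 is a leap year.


Rules: divisible by 4 AND (not by 100 OR by 400)
2161 ÷ 4 = 540 remainder 1 → not divisible by 4
Not divisible by 4 → not a leap year

No


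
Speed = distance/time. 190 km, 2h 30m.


76.0 km/h

Distance: 190 km
Time: 2h 30m = 150 min = 150/60 = 5/2 hours
Speed = 190 ÷ (5/2) = 190 × 2 / 5 = 380/5 = 76.0 km/h


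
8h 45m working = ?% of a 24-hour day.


36.5%

Time: 525 minutes
Day: 1440 minutes
Percentage = (525/1440) × 100 ≈ 36.5%


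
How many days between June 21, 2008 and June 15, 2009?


From June 21, 2008 to June 15, 2009
Rest of June 2008: 30 - 21 = 9
Full months: July 31, August 31, September 30, October 31, November 30, December 31, January 31, February 2009 28, March 31, April 30, May 31
Days into June 2009: 15
Total = 9 + 31 + 31 + 30 + 31 + 30 + 31 + 31 + 28 + 31 + 30 + 31 + 15 = 359 days

359 days


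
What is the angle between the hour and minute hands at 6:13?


Hour hand = 6×30 + 13×0.5 = 186.5°
Minute hand = 13×6 = 78°
Difference = |186.5 - 78| = 108.5°

108.5°


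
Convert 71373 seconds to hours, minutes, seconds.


Hours: 71373 ÷ 3600 = 19 remainder 2973
Minutes: 2973 ÷ 60 = 49 remainder 33
Seconds: 33

19h 49m 33s


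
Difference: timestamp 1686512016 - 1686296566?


215450 seconds (59.8 hours / 2.49 days)

Difference = 1686512016 - 1686296566 = 215450 seconds
In hours: 215450 / 3600 ≈ 59.8
In days: 215450 / 86400 ≈ 2.49


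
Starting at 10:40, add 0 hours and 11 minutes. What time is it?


Start: 640 minutes from midnight
Add: 11 minutes
Total: 651 minutes
Hours: 651 ÷ 60 = 10 remainder 51

10:51


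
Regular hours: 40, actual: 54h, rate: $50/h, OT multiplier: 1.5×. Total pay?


Regular: 40h × $50 = $2000.00
Overtime: 54 - 40 = 14h
OT pay: 14h × $50 × 1.5 = $1050.00
Total = $2000.00 + $1050.00 = $3050.00

$3050.00


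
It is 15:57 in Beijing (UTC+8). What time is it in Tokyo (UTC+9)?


16:57

Time difference = UTC+9 - UTC+8 = +1 hours
New hour = (15 + 1) mod 24
= 16 mod 24 = 16
Minutes unchanged → 16:57


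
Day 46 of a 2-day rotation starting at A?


Shift B

Shifts: A, B
Start: A (index 0)
Day 46: (0 + 46 - 1) mod 2
= 45 mod 2
= 1
Index 1 → shift B


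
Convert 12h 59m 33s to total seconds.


Hours: 12 × 3600 = 43200
Minutes: 59 × 60 = 3540
Seconds: 33
Total = 43200 + 3540 + 33 = 46773

46773 seconds


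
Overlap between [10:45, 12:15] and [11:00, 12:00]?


Meeting A: 645-735 (in minutes from midnight)
Meeting B: 660-720
Overlap start = max(645, 660) = 660
Overlap end = min(735, 720) = 720
Overlap = max(0, 720 - 660) = 60 min

60 minutes


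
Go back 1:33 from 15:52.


Start: 952 minutes from midnight
Subtract: 93 minutes
Remaining: 952 - 93 = 859
Hours: 14, Minutes: 19

14:19


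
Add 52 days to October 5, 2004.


November 26, 2004

Start: October 5, 2004
Add 52 days
October 5 → November 1: 31 - 5 + 1 = 27 days (52 - 27 = 25 left)
November 1 + 25 = November 26, 2004


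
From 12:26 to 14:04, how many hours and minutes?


End time in minutes: 14×60 + 4 = 844
Start time in minutes: 12×60 + 26 = 746
Difference = 844 - 746 = 98 minutes
= 1 hours 38 minutes

1h 38m


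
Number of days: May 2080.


Month: May (month 5)
May has 31 days

31 days


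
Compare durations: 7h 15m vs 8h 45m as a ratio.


Duration 1: 435 minutes
Duration 2: 525 minutes
Ratio = 435:525
GCD = 15
Simplified = 29:35
As a decimal: 29/35 ≈ 0.83

29:35 (0.83)


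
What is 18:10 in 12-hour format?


Hour: 18
18 - 12 = 6 → PM

6:10 PM


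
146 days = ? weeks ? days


20 weeks 6 days

Weeks: 146 ÷ 7 = 20 remainder 6


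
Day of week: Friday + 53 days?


Start: Friday (index 4)
(4 + 53) mod 7
= 57 mod 7
= 1
Index 1 → Tuesday

Tuesday


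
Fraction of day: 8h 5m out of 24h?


0.3368 (33.68%)

Total minutes: 8×60 + 5 = 485
Day = 24×60 = 1440 minutes
Fraction = 485/1440 ≈ 0.3368
As a percentage: 485/1440 × 100 ≈ 33.68%


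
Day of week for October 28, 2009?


Wednesday

Zeller's congruence:
q=28, m=10, k=9, j=20
h = (28 + ⌊13×11/5⌋ + 9 + ⌊9/4⌋ + ⌊20/4⌋ - 2×20) mod 7
= (28 + 28 + 9 + 2 + 5 - 40) mod 7
= 32 mod 7 = 4
h=4 → Wednesday


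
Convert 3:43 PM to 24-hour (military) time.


Input: 3:43 PM
PM: 3 + 12 = 15

15:43


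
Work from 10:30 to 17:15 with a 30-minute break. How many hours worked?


6h 15m (375 minutes)

Total time = (17×60+15) - (10×60+30)
= 1035 - 630 = 405 min
Minus break: 405 - 30 = 375 min
= 6h 15m


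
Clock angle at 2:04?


38.0°

Hour hand = 2×30 + 4×0.5 = 62.0°
Minute hand = 4×6 = 24°
Difference = |62.0 - 24| = 38.0°


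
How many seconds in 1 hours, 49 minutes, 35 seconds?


6575 seconds

Hours: 1 × 3600 = 3600
Minutes: 49 × 60 = 2940
Seconds: 35
Total = 3600 + 2940 + 35 = 6575


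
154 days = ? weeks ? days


Weeks: 154 ÷ 7 = 22 remainder 0

22 weeks 0 days


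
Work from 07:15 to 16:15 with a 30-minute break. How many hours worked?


Total time = (16×60+15) - (7×60+15)
= 975 - 435 = 540 min
Minus break: 540 - 30 = 510 min
= 8h 30m

8h 30m (510 minutes)


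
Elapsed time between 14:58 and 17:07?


2h 9m

End time in minutes: 17×60 + 7 = 1027
Start time in minutes: 14×60 + 58 = 898
Difference = 1027 - 898 = 129 minutes
= 2 hours 9 minutes


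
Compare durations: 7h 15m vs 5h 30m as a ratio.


29:22 (1.32)

Duration 1: 435 minutes
Duration 2: 330 minutes
Ratio = 435:330
GCD = 15
Simplified = 29:22
As a decimal: 29/22 ≈ 1.32


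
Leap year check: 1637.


Rules: divisible by 4 AND (not by 100 OR by 400)
1637 ÷ 4 = 409 remainder 1 → not divisible by 4
Not divisible by 4 → not a leap year

No


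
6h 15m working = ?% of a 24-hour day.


26.0%

Time: 375 minutes
Day: 1440 minutes
Percentage = (375/1440) × 100 ≈ 26.0%


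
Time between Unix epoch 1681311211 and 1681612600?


Difference = 1681612600 - 1681311211 = 301389 seconds
In hours: 301389 / 3600 ≈ 83.7
In days: 301389 / 86400 ≈ 3.49

301389 seconds (83.7 hours / 3.49 days)


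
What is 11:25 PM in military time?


Input: 11:25 PM
PM: 11 + 12 = 23

23:25


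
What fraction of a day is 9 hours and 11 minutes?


0.3826 (38.26%)

Total minutes: 9×60 + 11 = 551
Day = 24×60 = 1440 minutes
Fraction = 551/1440 ≈ 0.3826
As a percentage: 551/1440 × 100 ≈ 38.26%


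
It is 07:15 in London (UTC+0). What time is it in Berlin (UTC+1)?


Time difference = UTC+1 - UTC+0 = +1 hours
New hour = (7 + 1) mod 24
= 8 mod 24 = 8
Minutes unchanged → 08:15

08:15


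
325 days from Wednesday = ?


Start: Wednesday (index 2)
(2 + 325) mod 7
= 327 mod 7
= 5
Index 5 → Saturday

Saturday


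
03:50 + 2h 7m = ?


Start: 230 minutes from midnight
Add: 127 minutes
Total: 357 minutes
Hours: 357 ÷ 60 = 5 remainder 57

05:57


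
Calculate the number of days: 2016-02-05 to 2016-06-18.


134 days

From February 5, 2016 to June 18, 2016
Rest of February 2016: 29 - 5 = 24
Full months: March 31, April 30, May 31
Days into June 2016: 18
Total = 24 + 31 + 30 + 31 + 18 = 134 days


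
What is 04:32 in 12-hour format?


4:32 AM

Hour: 4
4 < 12 → AM


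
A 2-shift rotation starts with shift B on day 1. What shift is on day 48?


Shift A

Shifts: A, B
Start: B (index 1)
Day 48: (1 + 48 - 1) mod 2
= 48 mod 2
= 0
Index 0 → shift A


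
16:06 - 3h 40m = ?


Start: 966 minutes from midnight
Subtract: 220 minutes
Remaining: 966 - 220 = 746
Hours: 12, Minutes: 26

12:26


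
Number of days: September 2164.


30 days

Month: September (month 9)
September has 30 days


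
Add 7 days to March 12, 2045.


March 19, 2045

Start: March 12, 2045
Add 7 days
March 12 + 7 = March 19, 2045


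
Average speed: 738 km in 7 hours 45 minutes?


95.2 km/h

Distance: 738 km
Time: 7h 45m = 465 min = 465/60 = 31/4 hours
Speed = 738 ÷ (31/4) = 738 × 4 / 31 = 2952/31 ≈ 95.2 km/h


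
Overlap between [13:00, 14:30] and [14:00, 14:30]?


30 minutes

Meeting A: 780-870 (in minutes from midnight)
Meeting B: 840-870
Overlap start = max(780, 840) = 840
Overlap end = min(870, 870) = 870
Overlap = max(0, 870 - 840) = 30 min


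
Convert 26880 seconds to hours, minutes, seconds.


Hours: 26880 ÷ 3600 = 7 remainder 1680
Minutes: 1680 ÷ 60 = 28 remainder 0
Seconds: 0

7h 28m 0s


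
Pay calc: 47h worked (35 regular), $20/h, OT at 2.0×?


$1180.00

Regular: 35h × $20 = $700.00
Overtime: 47 - 35 = 12h
OT pay: 12h × $20 × 2.0 = $480.00
Total = $700.00 + $480.00 = $1180.00


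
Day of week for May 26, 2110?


Monday

Zeller's congruence:
q=26, m=5, k=10, j=21
h = (26 + ⌊13×6/5⌋ + 10 + ⌊10/4⌋ + ⌊21/4⌋ - 2×21) mod 7
= (26 + 15 + 10 + 2 + 5 - 42) mod 7
= 16 mod 7 = 2
h=2 → Monday
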